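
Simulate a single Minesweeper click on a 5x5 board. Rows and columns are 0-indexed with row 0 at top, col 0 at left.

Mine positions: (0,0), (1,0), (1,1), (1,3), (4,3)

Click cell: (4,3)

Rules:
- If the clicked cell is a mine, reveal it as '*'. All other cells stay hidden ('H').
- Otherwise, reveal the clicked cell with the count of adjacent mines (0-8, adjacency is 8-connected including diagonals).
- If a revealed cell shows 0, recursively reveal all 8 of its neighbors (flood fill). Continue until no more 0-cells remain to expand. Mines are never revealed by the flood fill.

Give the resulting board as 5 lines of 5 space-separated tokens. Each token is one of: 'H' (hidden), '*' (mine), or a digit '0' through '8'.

H H H H H
H H H H H
H H H H H
H H H H H
H H H * H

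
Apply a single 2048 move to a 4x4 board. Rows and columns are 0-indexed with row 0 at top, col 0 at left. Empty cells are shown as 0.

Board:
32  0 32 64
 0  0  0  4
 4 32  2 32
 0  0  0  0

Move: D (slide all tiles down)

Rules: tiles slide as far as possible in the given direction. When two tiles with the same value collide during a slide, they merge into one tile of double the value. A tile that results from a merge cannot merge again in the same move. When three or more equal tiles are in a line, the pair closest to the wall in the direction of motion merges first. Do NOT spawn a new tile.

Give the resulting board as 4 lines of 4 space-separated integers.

Slide down:
col 0: [32, 0, 4, 0] -> [0, 0, 32, 4]
col 1: [0, 0, 32, 0] -> [0, 0, 0, 32]
col 2: [32, 0, 2, 0] -> [0, 0, 32, 2]
col 3: [64, 4, 32, 0] -> [0, 64, 4, 32]

Answer:  0  0  0  0
 0  0  0 64
32  0 32  4
 4 32  2 32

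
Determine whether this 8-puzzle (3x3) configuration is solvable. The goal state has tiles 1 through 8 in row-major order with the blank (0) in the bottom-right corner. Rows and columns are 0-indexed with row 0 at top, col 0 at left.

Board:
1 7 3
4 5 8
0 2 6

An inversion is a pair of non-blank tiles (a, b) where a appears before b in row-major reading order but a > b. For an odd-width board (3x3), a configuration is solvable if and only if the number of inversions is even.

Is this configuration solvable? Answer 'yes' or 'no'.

Inversions (pairs i<j in row-major order where tile[i] > tile[j] > 0): 10
10 is even, so the puzzle is solvable.

Answer: yes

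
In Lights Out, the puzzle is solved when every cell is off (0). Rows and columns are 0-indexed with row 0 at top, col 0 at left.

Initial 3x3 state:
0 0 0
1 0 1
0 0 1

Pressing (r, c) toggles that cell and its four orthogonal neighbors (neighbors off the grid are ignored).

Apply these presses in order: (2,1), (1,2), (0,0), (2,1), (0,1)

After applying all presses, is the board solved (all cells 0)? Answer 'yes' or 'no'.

Answer: yes

Derivation:
After press 1 at (2,1):
0 0 0
1 1 1
1 1 0

After press 2 at (1,2):
0 0 1
1 0 0
1 1 1

After press 3 at (0,0):
1 1 1
0 0 0
1 1 1

After press 4 at (2,1):
1 1 1
0 1 0
0 0 0

After press 5 at (0,1):
0 0 0
0 0 0
0 0 0

Lights still on: 0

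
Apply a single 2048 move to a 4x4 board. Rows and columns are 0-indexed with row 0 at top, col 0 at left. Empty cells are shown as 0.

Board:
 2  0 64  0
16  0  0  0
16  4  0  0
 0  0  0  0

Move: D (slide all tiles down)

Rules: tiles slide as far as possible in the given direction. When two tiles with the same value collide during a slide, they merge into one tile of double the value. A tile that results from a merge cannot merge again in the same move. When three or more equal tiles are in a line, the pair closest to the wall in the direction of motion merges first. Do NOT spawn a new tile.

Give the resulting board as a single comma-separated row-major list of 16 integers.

Answer: 0, 0, 0, 0, 0, 0, 0, 0, 2, 0, 0, 0, 32, 4, 64, 0

Derivation:
Slide down:
col 0: [2, 16, 16, 0] -> [0, 0, 2, 32]
col 1: [0, 0, 4, 0] -> [0, 0, 0, 4]
col 2: [64, 0, 0, 0] -> [0, 0, 0, 64]
col 3: [0, 0, 0, 0] -> [0, 0, 0, 0]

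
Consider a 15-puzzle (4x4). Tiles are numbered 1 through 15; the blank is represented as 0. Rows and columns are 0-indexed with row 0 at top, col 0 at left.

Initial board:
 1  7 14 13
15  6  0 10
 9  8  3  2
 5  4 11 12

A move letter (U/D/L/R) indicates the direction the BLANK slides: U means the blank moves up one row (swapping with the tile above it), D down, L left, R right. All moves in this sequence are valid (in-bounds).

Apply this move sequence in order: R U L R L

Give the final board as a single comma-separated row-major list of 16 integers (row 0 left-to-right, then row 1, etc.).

Answer: 1, 7, 0, 14, 15, 6, 10, 13, 9, 8, 3, 2, 5, 4, 11, 12

Derivation:
After move 1 (R):
 1  7 14 13
15  6 10  0
 9  8  3  2
 5  4 11 12

After move 2 (U):
 1  7 14  0
15  6 10 13
 9  8  3  2
 5  4 11 12

After move 3 (L):
 1  7  0 14
15  6 10 13
 9  8  3  2
 5  4 11 12

After move 4 (R):
 1  7 14  0
15  6 10 13
 9  8  3  2
 5  4 11 12

After move 5 (L):
 1  7  0 14
15  6 10 13
 9  8  3  2
 5  4 11 12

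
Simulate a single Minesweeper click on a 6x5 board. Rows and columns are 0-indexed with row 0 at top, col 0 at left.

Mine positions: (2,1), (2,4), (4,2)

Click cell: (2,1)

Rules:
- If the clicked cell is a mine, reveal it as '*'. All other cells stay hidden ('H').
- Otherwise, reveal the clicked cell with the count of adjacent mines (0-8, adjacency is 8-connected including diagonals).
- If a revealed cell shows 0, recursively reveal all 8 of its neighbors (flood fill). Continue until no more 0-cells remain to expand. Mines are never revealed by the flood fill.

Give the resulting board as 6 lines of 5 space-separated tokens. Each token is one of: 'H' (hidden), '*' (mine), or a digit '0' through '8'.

H H H H H
H H H H H
H * H H H
H H H H H
H H H H H
H H H H H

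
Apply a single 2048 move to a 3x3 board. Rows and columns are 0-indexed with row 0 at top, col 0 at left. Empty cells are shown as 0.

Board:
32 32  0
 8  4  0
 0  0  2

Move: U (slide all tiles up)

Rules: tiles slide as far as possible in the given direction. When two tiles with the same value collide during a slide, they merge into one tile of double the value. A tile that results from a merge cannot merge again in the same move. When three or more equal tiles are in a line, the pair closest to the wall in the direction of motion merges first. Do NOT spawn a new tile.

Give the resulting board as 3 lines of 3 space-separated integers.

Slide up:
col 0: [32, 8, 0] -> [32, 8, 0]
col 1: [32, 4, 0] -> [32, 4, 0]
col 2: [0, 0, 2] -> [2, 0, 0]

Answer: 32 32  2
 8  4  0
 0  0  0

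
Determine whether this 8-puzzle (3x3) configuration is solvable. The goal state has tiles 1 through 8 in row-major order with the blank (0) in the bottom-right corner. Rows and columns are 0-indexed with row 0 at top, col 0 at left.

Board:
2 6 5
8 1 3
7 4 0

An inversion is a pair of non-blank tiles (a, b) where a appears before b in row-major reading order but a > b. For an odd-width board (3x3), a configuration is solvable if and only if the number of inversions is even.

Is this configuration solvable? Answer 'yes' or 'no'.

Answer: no

Derivation:
Inversions (pairs i<j in row-major order where tile[i] > tile[j] > 0): 13
13 is odd, so the puzzle is not solvable.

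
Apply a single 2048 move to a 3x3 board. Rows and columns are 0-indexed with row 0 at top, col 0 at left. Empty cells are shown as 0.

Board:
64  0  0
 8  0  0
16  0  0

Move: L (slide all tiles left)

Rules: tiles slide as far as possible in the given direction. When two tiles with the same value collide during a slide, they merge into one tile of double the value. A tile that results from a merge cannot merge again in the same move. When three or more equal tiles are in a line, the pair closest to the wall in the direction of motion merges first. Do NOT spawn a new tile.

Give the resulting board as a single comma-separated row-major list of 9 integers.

Answer: 64, 0, 0, 8, 0, 0, 16, 0, 0

Derivation:
Slide left:
row 0: [64, 0, 0] -> [64, 0, 0]
row 1: [8, 0, 0] -> [8, 0, 0]
row 2: [16, 0, 0] -> [16, 0, 0]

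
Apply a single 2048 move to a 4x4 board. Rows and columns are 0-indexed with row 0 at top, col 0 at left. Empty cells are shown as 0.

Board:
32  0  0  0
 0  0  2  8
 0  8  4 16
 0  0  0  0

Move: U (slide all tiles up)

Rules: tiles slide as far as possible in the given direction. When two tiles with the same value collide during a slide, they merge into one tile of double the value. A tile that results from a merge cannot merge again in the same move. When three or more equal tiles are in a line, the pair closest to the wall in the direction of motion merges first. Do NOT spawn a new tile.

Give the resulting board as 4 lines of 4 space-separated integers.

Answer: 32  8  2  8
 0  0  4 16
 0  0  0  0
 0  0  0  0

Derivation:
Slide up:
col 0: [32, 0, 0, 0] -> [32, 0, 0, 0]
col 1: [0, 0, 8, 0] -> [8, 0, 0, 0]
col 2: [0, 2, 4, 0] -> [2, 4, 0, 0]
col 3: [0, 8, 16, 0] -> [8, 16, 0, 0]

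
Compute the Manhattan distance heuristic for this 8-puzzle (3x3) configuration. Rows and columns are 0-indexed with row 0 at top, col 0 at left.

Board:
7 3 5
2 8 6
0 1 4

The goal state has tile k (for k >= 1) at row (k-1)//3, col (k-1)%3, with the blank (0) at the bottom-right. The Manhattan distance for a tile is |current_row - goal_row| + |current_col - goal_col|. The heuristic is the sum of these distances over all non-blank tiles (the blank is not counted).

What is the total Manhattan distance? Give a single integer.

Answer: 14

Derivation:
Tile 7: at (0,0), goal (2,0), distance |0-2|+|0-0| = 2
Tile 3: at (0,1), goal (0,2), distance |0-0|+|1-2| = 1
Tile 5: at (0,2), goal (1,1), distance |0-1|+|2-1| = 2
Tile 2: at (1,0), goal (0,1), distance |1-0|+|0-1| = 2
Tile 8: at (1,1), goal (2,1), distance |1-2|+|1-1| = 1
Tile 6: at (1,2), goal (1,2), distance |1-1|+|2-2| = 0
Tile 1: at (2,1), goal (0,0), distance |2-0|+|1-0| = 3
Tile 4: at (2,2), goal (1,0), distance |2-1|+|2-0| = 3
Sum: 2 + 1 + 2 + 2 + 1 + 0 + 3 + 3 = 14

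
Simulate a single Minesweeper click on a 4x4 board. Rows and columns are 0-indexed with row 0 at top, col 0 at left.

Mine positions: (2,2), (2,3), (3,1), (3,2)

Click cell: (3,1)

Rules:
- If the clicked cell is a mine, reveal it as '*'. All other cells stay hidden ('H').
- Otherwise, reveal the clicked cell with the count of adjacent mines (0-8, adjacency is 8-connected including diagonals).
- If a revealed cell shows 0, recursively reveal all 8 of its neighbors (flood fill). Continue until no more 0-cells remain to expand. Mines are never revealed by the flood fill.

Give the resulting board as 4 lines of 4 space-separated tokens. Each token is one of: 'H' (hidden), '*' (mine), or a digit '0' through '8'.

H H H H
H H H H
H H H H
H * H H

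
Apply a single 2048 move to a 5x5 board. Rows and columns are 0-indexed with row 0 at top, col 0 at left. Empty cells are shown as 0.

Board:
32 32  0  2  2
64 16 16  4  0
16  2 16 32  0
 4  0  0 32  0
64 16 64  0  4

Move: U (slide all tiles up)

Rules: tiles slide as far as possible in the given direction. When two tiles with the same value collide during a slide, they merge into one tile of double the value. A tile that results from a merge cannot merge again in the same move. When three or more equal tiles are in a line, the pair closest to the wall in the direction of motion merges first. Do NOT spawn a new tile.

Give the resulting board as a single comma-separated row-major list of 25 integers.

Answer: 32, 32, 32, 2, 2, 64, 16, 64, 4, 4, 16, 2, 0, 64, 0, 4, 16, 0, 0, 0, 64, 0, 0, 0, 0

Derivation:
Slide up:
col 0: [32, 64, 16, 4, 64] -> [32, 64, 16, 4, 64]
col 1: [32, 16, 2, 0, 16] -> [32, 16, 2, 16, 0]
col 2: [0, 16, 16, 0, 64] -> [32, 64, 0, 0, 0]
col 3: [2, 4, 32, 32, 0] -> [2, 4, 64, 0, 0]
col 4: [2, 0, 0, 0, 4] -> [2, 4, 0, 0, 0]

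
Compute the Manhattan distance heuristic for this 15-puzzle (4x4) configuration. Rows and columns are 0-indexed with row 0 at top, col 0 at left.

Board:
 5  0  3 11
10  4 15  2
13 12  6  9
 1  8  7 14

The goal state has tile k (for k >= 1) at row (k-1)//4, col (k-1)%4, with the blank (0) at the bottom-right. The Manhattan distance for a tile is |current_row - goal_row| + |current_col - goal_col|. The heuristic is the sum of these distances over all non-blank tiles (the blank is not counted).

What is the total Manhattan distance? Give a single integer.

Tile 5: at (0,0), goal (1,0), distance |0-1|+|0-0| = 1
Tile 3: at (0,2), goal (0,2), distance |0-0|+|2-2| = 0
Tile 11: at (0,3), goal (2,2), distance |0-2|+|3-2| = 3
Tile 10: at (1,0), goal (2,1), distance |1-2|+|0-1| = 2
Tile 4: at (1,1), goal (0,3), distance |1-0|+|1-3| = 3
Tile 15: at (1,2), goal (3,2), distance |1-3|+|2-2| = 2
Tile 2: at (1,3), goal (0,1), distance |1-0|+|3-1| = 3
Tile 13: at (2,0), goal (3,0), distance |2-3|+|0-0| = 1
Tile 12: at (2,1), goal (2,3), distance |2-2|+|1-3| = 2
Tile 6: at (2,2), goal (1,1), distance |2-1|+|2-1| = 2
Tile 9: at (2,3), goal (2,0), distance |2-2|+|3-0| = 3
Tile 1: at (3,0), goal (0,0), distance |3-0|+|0-0| = 3
Tile 8: at (3,1), goal (1,3), distance |3-1|+|1-3| = 4
Tile 7: at (3,2), goal (1,2), distance |3-1|+|2-2| = 2
Tile 14: at (3,3), goal (3,1), distance |3-3|+|3-1| = 2
Sum: 1 + 0 + 3 + 2 + 3 + 2 + 3 + 1 + 2 + 2 + 3 + 3 + 4 + 2 + 2 = 33

Answer: 33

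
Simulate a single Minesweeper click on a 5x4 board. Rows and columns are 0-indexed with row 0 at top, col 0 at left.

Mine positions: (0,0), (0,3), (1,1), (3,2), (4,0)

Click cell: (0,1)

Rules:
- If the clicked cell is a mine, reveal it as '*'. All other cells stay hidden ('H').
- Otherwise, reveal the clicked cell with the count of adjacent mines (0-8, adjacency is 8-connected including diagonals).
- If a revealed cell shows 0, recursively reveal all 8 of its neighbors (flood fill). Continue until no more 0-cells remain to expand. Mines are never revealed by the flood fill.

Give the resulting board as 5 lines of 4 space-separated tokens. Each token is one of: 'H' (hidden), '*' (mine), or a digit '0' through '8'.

H 2 H H
H H H H
H H H H
H H H H
H H H H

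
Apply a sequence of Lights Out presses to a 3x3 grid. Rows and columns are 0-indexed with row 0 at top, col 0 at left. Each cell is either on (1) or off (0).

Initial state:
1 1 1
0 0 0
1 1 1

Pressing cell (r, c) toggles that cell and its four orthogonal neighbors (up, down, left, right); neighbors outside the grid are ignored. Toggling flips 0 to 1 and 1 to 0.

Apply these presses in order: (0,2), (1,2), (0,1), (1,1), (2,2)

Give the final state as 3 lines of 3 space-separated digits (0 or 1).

After press 1 at (0,2):
1 0 0
0 0 1
1 1 1

After press 2 at (1,2):
1 0 1
0 1 0
1 1 0

After press 3 at (0,1):
0 1 0
0 0 0
1 1 0

After press 4 at (1,1):
0 0 0
1 1 1
1 0 0

After press 5 at (2,2):
0 0 0
1 1 0
1 1 1

Answer: 0 0 0
1 1 0
1 1 1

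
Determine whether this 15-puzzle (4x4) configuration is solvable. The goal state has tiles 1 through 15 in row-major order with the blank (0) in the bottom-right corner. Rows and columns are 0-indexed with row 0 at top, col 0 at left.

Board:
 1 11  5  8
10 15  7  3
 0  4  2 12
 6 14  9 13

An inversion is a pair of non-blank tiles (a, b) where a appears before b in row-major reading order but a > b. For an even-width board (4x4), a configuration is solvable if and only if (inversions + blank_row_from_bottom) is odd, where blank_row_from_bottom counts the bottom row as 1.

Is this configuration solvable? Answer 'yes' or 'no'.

Inversions: 42
Blank is in row 2 (0-indexed from top), which is row 2 counting from the bottom (bottom = 1).
42 + 2 = 44, which is even, so the puzzle is not solvable.

Answer: no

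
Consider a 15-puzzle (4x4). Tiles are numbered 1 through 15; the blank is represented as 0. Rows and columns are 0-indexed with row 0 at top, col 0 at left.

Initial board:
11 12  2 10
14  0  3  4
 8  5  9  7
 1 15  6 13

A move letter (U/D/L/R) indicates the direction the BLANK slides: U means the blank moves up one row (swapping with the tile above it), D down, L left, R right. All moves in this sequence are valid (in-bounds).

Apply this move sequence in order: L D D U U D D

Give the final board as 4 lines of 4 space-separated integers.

Answer: 11 12  2 10
 8 14  3  4
 1  5  9  7
 0 15  6 13

Derivation:
After move 1 (L):
11 12  2 10
 0 14  3  4
 8  5  9  7
 1 15  6 13

After move 2 (D):
11 12  2 10
 8 14  3  4
 0  5  9  7
 1 15  6 13

After move 3 (D):
11 12  2 10
 8 14  3  4
 1  5  9  7
 0 15  6 13

After move 4 (U):
11 12  2 10
 8 14  3  4
 0  5  9  7
 1 15  6 13

After move 5 (U):
11 12  2 10
 0 14  3  4
 8  5  9  7
 1 15  6 13

After move 6 (D):
11 12  2 10
 8 14  3  4
 0  5  9  7
 1 15  6 13

After move 7 (D):
11 12  2 10
 8 14  3  4
 1  5  9  7
 0 15  6 13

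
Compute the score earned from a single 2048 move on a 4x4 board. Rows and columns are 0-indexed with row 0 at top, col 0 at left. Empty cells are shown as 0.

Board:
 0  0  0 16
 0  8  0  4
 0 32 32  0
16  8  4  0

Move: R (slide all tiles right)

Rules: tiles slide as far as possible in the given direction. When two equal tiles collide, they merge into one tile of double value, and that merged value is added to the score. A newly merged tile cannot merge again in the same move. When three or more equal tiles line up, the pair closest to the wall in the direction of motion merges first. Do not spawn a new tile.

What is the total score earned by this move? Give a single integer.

Answer: 64

Derivation:
Slide right:
row 0: [0, 0, 0, 16] -> [0, 0, 0, 16]  score +0 (running 0)
row 1: [0, 8, 0, 4] -> [0, 0, 8, 4]  score +0 (running 0)
row 2: [0, 32, 32, 0] -> [0, 0, 0, 64]  score +64 (running 64)
row 3: [16, 8, 4, 0] -> [0, 16, 8, 4]  score +0 (running 64)
Board after move:
 0  0  0 16
 0  0  8  4
 0  0  0 64
 0 16  8  4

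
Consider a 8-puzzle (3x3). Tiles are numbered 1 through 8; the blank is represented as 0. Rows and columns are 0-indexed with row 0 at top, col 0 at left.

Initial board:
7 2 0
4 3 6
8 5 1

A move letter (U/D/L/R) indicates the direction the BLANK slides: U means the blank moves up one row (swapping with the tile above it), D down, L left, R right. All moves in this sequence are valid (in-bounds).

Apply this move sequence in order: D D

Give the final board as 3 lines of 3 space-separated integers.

After move 1 (D):
7 2 6
4 3 0
8 5 1

After move 2 (D):
7 2 6
4 3 1
8 5 0

Answer: 7 2 6
4 3 1
8 5 0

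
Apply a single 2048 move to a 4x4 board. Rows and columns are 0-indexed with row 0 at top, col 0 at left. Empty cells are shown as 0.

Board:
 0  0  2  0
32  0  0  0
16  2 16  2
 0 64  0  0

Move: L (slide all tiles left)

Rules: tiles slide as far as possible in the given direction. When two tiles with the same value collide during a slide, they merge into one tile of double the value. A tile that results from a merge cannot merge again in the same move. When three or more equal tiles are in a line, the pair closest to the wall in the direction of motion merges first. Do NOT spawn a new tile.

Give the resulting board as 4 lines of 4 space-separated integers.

Answer:  2  0  0  0
32  0  0  0
16  2 16  2
64  0  0  0

Derivation:
Slide left:
row 0: [0, 0, 2, 0] -> [2, 0, 0, 0]
row 1: [32, 0, 0, 0] -> [32, 0, 0, 0]
row 2: [16, 2, 16, 2] -> [16, 2, 16, 2]
row 3: [0, 64, 0, 0] -> [64, 0, 0, 0]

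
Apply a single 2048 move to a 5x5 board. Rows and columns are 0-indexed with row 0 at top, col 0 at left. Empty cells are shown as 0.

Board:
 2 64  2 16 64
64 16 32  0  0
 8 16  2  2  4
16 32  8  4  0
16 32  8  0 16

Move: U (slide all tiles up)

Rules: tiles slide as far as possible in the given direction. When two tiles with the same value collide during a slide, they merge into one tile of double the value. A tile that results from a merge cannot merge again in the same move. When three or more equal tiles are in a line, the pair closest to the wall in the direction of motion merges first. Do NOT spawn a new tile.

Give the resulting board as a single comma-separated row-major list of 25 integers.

Answer: 2, 64, 2, 16, 64, 64, 32, 32, 2, 4, 8, 64, 2, 4, 16, 32, 0, 16, 0, 0, 0, 0, 0, 0, 0

Derivation:
Slide up:
col 0: [2, 64, 8, 16, 16] -> [2, 64, 8, 32, 0]
col 1: [64, 16, 16, 32, 32] -> [64, 32, 64, 0, 0]
col 2: [2, 32, 2, 8, 8] -> [2, 32, 2, 16, 0]
col 3: [16, 0, 2, 4, 0] -> [16, 2, 4, 0, 0]
col 4: [64, 0, 4, 0, 16] -> [64, 4, 16, 0, 0]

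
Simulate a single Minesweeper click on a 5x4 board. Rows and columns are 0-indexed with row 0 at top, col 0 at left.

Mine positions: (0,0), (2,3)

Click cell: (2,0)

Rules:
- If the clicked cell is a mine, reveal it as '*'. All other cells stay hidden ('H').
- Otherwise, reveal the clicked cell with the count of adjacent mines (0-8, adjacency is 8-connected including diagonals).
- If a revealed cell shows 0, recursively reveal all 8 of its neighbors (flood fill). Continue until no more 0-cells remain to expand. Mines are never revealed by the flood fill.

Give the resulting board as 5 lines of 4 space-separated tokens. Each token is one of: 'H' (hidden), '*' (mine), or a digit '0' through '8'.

H H H H
1 1 1 H
0 0 1 H
0 0 1 1
0 0 0 0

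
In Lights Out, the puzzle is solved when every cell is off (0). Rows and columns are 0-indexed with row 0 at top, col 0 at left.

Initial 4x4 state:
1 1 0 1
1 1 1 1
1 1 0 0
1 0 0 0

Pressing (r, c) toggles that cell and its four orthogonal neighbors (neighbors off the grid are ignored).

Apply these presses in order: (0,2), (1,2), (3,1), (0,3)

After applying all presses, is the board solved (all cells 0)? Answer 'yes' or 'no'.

Answer: no

Derivation:
After press 1 at (0,2):
1 0 1 0
1 1 0 1
1 1 0 0
1 0 0 0

After press 2 at (1,2):
1 0 0 0
1 0 1 0
1 1 1 0
1 0 0 0

After press 3 at (3,1):
1 0 0 0
1 0 1 0
1 0 1 0
0 1 1 0

After press 4 at (0,3):
1 0 1 1
1 0 1 1
1 0 1 0
0 1 1 0

Lights still on: 10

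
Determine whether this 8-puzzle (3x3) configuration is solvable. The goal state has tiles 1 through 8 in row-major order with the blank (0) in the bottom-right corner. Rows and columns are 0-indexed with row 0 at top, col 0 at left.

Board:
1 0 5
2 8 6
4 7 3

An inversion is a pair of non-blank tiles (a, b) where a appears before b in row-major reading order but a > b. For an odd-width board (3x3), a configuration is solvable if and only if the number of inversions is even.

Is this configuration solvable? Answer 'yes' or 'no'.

Inversions (pairs i<j in row-major order where tile[i] > tile[j] > 0): 11
11 is odd, so the puzzle is not solvable.

Answer: no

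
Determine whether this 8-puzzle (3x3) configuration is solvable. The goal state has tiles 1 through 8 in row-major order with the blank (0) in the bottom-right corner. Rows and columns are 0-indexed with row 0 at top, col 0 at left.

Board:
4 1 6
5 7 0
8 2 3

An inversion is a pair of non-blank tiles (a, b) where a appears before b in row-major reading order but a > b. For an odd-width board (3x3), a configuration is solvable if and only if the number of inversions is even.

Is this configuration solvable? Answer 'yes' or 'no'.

Inversions (pairs i<j in row-major order where tile[i] > tile[j] > 0): 12
12 is even, so the puzzle is solvable.

Answer: yes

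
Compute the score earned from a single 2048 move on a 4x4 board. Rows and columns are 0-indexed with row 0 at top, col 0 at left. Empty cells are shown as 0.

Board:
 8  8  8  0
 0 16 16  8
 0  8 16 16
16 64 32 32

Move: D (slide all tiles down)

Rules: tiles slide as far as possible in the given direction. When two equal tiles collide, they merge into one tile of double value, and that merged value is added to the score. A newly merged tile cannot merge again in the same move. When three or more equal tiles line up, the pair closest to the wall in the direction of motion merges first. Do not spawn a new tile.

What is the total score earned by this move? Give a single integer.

Slide down:
col 0: [8, 0, 0, 16] -> [0, 0, 8, 16]  score +0 (running 0)
col 1: [8, 16, 8, 64] -> [8, 16, 8, 64]  score +0 (running 0)
col 2: [8, 16, 16, 32] -> [0, 8, 32, 32]  score +32 (running 32)
col 3: [0, 8, 16, 32] -> [0, 8, 16, 32]  score +0 (running 32)
Board after move:
 0  8  0  0
 0 16  8  8
 8  8 32 16
16 64 32 32

Answer: 32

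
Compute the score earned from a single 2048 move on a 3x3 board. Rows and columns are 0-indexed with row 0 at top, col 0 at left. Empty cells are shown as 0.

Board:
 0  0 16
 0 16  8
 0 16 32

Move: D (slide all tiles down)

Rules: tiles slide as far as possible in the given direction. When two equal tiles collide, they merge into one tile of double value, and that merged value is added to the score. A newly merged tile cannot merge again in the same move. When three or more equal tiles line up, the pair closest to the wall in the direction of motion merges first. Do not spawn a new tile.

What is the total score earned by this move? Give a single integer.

Answer: 32

Derivation:
Slide down:
col 0: [0, 0, 0] -> [0, 0, 0]  score +0 (running 0)
col 1: [0, 16, 16] -> [0, 0, 32]  score +32 (running 32)
col 2: [16, 8, 32] -> [16, 8, 32]  score +0 (running 32)
Board after move:
 0  0 16
 0  0  8
 0 32 32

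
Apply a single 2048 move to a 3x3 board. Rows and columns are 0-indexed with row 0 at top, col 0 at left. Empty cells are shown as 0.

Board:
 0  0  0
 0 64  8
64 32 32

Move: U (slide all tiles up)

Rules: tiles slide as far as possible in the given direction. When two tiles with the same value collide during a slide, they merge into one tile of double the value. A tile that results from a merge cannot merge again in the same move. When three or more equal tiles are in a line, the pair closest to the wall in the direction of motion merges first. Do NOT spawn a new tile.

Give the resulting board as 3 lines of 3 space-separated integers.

Answer: 64 64  8
 0 32 32
 0  0  0

Derivation:
Slide up:
col 0: [0, 0, 64] -> [64, 0, 0]
col 1: [0, 64, 32] -> [64, 32, 0]
col 2: [0, 8, 32] -> [8, 32, 0]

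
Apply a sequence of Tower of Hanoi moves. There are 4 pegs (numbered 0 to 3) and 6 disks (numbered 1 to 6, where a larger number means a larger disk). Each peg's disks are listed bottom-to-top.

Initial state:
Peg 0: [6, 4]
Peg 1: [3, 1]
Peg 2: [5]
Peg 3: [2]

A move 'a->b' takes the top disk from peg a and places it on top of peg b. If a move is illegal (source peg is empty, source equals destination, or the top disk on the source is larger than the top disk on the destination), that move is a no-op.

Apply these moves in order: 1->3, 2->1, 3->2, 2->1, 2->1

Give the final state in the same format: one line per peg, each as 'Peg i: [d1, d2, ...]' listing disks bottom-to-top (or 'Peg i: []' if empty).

Answer: Peg 0: [6, 4]
Peg 1: [3, 1]
Peg 2: [5]
Peg 3: [2]

Derivation:
After move 1 (1->3):
Peg 0: [6, 4]
Peg 1: [3]
Peg 2: [5]
Peg 3: [2, 1]

After move 2 (2->1):
Peg 0: [6, 4]
Peg 1: [3]
Peg 2: [5]
Peg 3: [2, 1]

After move 3 (3->2):
Peg 0: [6, 4]
Peg 1: [3]
Peg 2: [5, 1]
Peg 3: [2]

After move 4 (2->1):
Peg 0: [6, 4]
Peg 1: [3, 1]
Peg 2: [5]
Peg 3: [2]

After move 5 (2->1):
Peg 0: [6, 4]
Peg 1: [3, 1]
Peg 2: [5]
Peg 3: [2]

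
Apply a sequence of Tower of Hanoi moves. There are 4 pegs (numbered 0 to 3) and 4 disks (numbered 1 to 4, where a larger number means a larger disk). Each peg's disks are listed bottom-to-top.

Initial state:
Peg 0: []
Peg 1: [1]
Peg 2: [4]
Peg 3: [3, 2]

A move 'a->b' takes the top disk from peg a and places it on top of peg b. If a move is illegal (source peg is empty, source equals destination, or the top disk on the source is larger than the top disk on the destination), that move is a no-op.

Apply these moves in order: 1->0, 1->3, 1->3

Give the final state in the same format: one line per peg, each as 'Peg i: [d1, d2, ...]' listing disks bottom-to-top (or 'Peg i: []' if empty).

Answer: Peg 0: [1]
Peg 1: []
Peg 2: [4]
Peg 3: [3, 2]

Derivation:
After move 1 (1->0):
Peg 0: [1]
Peg 1: []
Peg 2: [4]
Peg 3: [3, 2]

After move 2 (1->3):
Peg 0: [1]
Peg 1: []
Peg 2: [4]
Peg 3: [3, 2]

After move 3 (1->3):
Peg 0: [1]
Peg 1: []
Peg 2: [4]
Peg 3: [3, 2]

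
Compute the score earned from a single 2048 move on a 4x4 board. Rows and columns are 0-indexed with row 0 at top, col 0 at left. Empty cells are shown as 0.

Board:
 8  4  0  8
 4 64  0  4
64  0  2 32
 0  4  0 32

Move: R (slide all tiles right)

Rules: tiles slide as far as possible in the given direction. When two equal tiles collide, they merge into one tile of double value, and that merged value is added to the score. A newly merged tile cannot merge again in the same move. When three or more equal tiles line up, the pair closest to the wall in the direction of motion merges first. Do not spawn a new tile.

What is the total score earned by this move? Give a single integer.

Answer: 0

Derivation:
Slide right:
row 0: [8, 4, 0, 8] -> [0, 8, 4, 8]  score +0 (running 0)
row 1: [4, 64, 0, 4] -> [0, 4, 64, 4]  score +0 (running 0)
row 2: [64, 0, 2, 32] -> [0, 64, 2, 32]  score +0 (running 0)
row 3: [0, 4, 0, 32] -> [0, 0, 4, 32]  score +0 (running 0)
Board after move:
 0  8  4  8
 0  4 64  4
 0 64  2 32
 0  0  4 32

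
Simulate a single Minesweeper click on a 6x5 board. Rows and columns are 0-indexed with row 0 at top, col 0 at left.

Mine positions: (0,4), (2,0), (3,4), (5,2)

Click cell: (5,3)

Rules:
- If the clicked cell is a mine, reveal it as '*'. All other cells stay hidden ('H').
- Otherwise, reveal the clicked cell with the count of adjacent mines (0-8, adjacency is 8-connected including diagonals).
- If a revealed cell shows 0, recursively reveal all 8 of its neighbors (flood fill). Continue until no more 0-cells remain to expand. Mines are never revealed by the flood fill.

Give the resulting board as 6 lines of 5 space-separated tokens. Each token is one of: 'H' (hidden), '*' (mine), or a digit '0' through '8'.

H H H H H
H H H H H
H H H H H
H H H H H
H H H H H
H H H 1 H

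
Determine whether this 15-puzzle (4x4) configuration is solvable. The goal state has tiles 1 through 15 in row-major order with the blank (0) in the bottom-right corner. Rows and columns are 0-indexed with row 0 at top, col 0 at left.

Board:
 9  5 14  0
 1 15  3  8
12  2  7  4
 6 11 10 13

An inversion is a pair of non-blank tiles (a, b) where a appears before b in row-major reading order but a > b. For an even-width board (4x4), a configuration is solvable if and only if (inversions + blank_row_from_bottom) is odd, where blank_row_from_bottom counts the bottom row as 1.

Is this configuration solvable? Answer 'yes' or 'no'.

Inversions: 47
Blank is in row 0 (0-indexed from top), which is row 4 counting from the bottom (bottom = 1).
47 + 4 = 51, which is odd, so the puzzle is solvable.

Answer: yes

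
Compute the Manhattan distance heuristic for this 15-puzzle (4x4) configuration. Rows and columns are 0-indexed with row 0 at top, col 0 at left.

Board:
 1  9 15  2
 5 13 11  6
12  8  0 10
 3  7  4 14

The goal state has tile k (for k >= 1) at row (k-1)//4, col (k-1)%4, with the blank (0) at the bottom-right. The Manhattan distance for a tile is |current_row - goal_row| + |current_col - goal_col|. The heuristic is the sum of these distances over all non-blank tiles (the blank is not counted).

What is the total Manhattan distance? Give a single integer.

Answer: 36

Derivation:
Tile 1: (0,0)->(0,0) = 0
Tile 9: (0,1)->(2,0) = 3
Tile 15: (0,2)->(3,2) = 3
Tile 2: (0,3)->(0,1) = 2
Tile 5: (1,0)->(1,0) = 0
Tile 13: (1,1)->(3,0) = 3
Tile 11: (1,2)->(2,2) = 1
Tile 6: (1,3)->(1,1) = 2
Tile 12: (2,0)->(2,3) = 3
Tile 8: (2,1)->(1,3) = 3
Tile 10: (2,3)->(2,1) = 2
Tile 3: (3,0)->(0,2) = 5
Tile 7: (3,1)->(1,2) = 3
Tile 4: (3,2)->(0,3) = 4
Tile 14: (3,3)->(3,1) = 2
Sum: 0 + 3 + 3 + 2 + 0 + 3 + 1 + 2 + 3 + 3 + 2 + 5 + 3 + 4 + 2 = 36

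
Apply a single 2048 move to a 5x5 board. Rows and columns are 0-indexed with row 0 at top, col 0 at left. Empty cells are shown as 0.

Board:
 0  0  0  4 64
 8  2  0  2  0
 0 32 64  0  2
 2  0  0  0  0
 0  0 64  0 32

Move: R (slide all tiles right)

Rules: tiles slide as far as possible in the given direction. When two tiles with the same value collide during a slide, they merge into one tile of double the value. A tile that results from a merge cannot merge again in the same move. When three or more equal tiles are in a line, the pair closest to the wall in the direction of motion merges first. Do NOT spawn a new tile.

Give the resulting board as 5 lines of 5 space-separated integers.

Answer:  0  0  0  4 64
 0  0  0  8  4
 0  0 32 64  2
 0  0  0  0  2
 0  0  0 64 32

Derivation:
Slide right:
row 0: [0, 0, 0, 4, 64] -> [0, 0, 0, 4, 64]
row 1: [8, 2, 0, 2, 0] -> [0, 0, 0, 8, 4]
row 2: [0, 32, 64, 0, 2] -> [0, 0, 32, 64, 2]
row 3: [2, 0, 0, 0, 0] -> [0, 0, 0, 0, 2]
row 4: [0, 0, 64, 0, 32] -> [0, 0, 0, 64, 32]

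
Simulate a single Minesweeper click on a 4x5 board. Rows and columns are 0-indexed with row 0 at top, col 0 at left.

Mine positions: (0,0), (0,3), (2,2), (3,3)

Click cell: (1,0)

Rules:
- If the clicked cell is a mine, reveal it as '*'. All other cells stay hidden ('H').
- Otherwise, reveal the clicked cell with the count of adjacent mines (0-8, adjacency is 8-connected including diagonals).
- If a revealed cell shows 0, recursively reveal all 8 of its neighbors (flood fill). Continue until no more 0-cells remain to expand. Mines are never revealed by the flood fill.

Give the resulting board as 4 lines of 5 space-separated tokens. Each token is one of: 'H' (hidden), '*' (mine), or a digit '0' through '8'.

H H H H H
1 H H H H
H H H H H
H H H H H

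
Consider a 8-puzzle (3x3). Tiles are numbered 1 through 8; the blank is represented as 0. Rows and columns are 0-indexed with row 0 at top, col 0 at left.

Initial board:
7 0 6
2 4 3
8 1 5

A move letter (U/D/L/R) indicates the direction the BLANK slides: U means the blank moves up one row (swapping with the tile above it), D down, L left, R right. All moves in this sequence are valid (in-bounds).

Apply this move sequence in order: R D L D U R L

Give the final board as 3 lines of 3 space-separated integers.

Answer: 7 6 3
2 0 4
8 1 5

Derivation:
After move 1 (R):
7 6 0
2 4 3
8 1 5

After move 2 (D):
7 6 3
2 4 0
8 1 5

After move 3 (L):
7 6 3
2 0 4
8 1 5

After move 4 (D):
7 6 3
2 1 4
8 0 5

After move 5 (U):
7 6 3
2 0 4
8 1 5

After move 6 (R):
7 6 3
2 4 0
8 1 5

After move 7 (L):
7 6 3
2 0 4
8 1 5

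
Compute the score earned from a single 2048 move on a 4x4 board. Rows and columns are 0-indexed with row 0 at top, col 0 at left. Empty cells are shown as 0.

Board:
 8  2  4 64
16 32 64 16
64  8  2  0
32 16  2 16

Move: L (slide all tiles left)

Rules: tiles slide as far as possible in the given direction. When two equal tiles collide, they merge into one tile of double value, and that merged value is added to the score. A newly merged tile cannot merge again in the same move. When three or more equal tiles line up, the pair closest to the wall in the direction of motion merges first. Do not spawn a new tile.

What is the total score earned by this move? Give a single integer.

Slide left:
row 0: [8, 2, 4, 64] -> [8, 2, 4, 64]  score +0 (running 0)
row 1: [16, 32, 64, 16] -> [16, 32, 64, 16]  score +0 (running 0)
row 2: [64, 8, 2, 0] -> [64, 8, 2, 0]  score +0 (running 0)
row 3: [32, 16, 2, 16] -> [32, 16, 2, 16]  score +0 (running 0)
Board after move:
 8  2  4 64
16 32 64 16
64  8  2  0
32 16  2 16

Answer: 0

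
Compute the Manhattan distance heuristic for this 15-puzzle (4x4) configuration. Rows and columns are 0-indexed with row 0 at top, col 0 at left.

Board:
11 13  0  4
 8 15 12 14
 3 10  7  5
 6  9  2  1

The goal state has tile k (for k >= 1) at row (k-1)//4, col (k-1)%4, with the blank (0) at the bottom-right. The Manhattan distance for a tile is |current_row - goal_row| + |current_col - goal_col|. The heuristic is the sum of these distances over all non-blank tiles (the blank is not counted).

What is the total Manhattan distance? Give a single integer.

Answer: 44

Derivation:
Tile 11: (0,0)->(2,2) = 4
Tile 13: (0,1)->(3,0) = 4
Tile 4: (0,3)->(0,3) = 0
Tile 8: (1,0)->(1,3) = 3
Tile 15: (1,1)->(3,2) = 3
Tile 12: (1,2)->(2,3) = 2
Tile 14: (1,3)->(3,1) = 4
Tile 3: (2,0)->(0,2) = 4
Tile 10: (2,1)->(2,1) = 0
Tile 7: (2,2)->(1,2) = 1
Tile 5: (2,3)->(1,0) = 4
Tile 6: (3,0)->(1,1) = 3
Tile 9: (3,1)->(2,0) = 2
Tile 2: (3,2)->(0,1) = 4
Tile 1: (3,3)->(0,0) = 6
Sum: 4 + 4 + 0 + 3 + 3 + 2 + 4 + 4 + 0 + 1 + 4 + 3 + 2 + 4 + 6 = 44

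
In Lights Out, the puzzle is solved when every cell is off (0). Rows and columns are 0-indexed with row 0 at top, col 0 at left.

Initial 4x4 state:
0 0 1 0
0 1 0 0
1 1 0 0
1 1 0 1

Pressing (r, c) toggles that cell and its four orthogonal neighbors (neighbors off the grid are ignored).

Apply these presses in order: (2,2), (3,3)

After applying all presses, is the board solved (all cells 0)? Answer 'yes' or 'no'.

Answer: no

Derivation:
After press 1 at (2,2):
0 0 1 0
0 1 1 0
1 0 1 1
1 1 1 1

After press 2 at (3,3):
0 0 1 0
0 1 1 0
1 0 1 0
1 1 0 0

Lights still on: 7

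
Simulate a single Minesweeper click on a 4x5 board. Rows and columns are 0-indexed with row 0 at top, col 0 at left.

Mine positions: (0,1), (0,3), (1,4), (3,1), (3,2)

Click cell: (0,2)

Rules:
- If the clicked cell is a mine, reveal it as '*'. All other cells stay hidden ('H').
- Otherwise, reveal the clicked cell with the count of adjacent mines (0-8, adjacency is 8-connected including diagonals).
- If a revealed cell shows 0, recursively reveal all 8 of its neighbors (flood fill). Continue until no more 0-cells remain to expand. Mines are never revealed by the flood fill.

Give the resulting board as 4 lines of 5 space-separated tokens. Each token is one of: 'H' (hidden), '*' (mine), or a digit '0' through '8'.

H H 2 H H
H H H H H
H H H H H
H H H H H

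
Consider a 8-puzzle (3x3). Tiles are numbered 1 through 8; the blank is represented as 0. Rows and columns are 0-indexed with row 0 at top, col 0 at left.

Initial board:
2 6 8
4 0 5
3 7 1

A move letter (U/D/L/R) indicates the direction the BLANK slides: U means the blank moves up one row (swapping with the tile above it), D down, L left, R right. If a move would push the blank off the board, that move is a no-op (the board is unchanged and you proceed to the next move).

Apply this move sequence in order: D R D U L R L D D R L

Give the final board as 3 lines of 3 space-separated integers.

After move 1 (D):
2 6 8
4 7 5
3 0 1

After move 2 (R):
2 6 8
4 7 5
3 1 0

After move 3 (D):
2 6 8
4 7 5
3 1 0

After move 4 (U):
2 6 8
4 7 0
3 1 5

After move 5 (L):
2 6 8
4 0 7
3 1 5

After move 6 (R):
2 6 8
4 7 0
3 1 5

After move 7 (L):
2 6 8
4 0 7
3 1 5

After move 8 (D):
2 6 8
4 1 7
3 0 5

After move 9 (D):
2 6 8
4 1 7
3 0 5

After move 10 (R):
2 6 8
4 1 7
3 5 0

After move 11 (L):
2 6 8
4 1 7
3 0 5

Answer: 2 6 8
4 1 7
3 0 5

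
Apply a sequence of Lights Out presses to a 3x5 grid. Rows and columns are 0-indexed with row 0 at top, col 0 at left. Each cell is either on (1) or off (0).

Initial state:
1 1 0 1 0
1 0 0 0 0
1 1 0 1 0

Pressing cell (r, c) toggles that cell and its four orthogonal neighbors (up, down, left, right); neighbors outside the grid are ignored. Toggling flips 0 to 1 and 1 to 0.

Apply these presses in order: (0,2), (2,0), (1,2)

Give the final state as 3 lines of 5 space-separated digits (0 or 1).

After press 1 at (0,2):
1 0 1 0 0
1 0 1 0 0
1 1 0 1 0

After press 2 at (2,0):
1 0 1 0 0
0 0 1 0 0
0 0 0 1 0

After press 3 at (1,2):
1 0 0 0 0
0 1 0 1 0
0 0 1 1 0

Answer: 1 0 0 0 0
0 1 0 1 0
0 0 1 1 0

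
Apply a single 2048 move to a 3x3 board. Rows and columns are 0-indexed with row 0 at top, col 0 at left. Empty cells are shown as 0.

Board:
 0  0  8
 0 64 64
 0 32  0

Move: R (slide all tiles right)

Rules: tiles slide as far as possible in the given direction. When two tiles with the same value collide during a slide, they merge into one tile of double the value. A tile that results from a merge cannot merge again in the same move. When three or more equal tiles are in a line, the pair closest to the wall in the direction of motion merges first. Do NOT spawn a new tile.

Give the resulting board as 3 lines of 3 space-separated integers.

Answer:   0   0   8
  0   0 128
  0   0  32

Derivation:
Slide right:
row 0: [0, 0, 8] -> [0, 0, 8]
row 1: [0, 64, 64] -> [0, 0, 128]
row 2: [0, 32, 0] -> [0, 0, 32]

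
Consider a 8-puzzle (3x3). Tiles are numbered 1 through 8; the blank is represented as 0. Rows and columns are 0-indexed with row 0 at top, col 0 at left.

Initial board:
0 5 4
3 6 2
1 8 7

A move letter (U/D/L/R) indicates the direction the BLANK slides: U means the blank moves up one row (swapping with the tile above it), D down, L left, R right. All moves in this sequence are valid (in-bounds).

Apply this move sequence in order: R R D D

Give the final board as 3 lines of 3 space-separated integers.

Answer: 5 4 2
3 6 7
1 8 0

Derivation:
After move 1 (R):
5 0 4
3 6 2
1 8 7

After move 2 (R):
5 4 0
3 6 2
1 8 7

After move 3 (D):
5 4 2
3 6 0
1 8 7

After move 4 (D):
5 4 2
3 6 7
1 8 0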